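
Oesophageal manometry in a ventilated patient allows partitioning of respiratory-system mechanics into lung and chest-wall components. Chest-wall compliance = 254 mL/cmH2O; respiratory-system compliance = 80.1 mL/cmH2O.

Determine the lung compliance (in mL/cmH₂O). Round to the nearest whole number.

1/CL = 1/Crs − 1/Ccw.
1/CL = 1/80.1 − 1/254 = 0.008547.
CL = 117.0 mL/cmH2O.

117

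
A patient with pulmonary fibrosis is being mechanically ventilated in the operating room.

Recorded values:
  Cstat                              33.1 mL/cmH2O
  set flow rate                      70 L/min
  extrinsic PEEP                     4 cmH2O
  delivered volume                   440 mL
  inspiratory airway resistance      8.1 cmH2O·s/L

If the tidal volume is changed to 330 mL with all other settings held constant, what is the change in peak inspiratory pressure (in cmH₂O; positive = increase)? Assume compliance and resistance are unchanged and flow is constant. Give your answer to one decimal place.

-3.3

PIP = Vt/C + R·V̇ + PEEP (constant-flow equation of motion).
Only the elastic term changes: ΔPIP = ΔVt / C = (330 − 440) / 33.1 = -3.323 cmH2O.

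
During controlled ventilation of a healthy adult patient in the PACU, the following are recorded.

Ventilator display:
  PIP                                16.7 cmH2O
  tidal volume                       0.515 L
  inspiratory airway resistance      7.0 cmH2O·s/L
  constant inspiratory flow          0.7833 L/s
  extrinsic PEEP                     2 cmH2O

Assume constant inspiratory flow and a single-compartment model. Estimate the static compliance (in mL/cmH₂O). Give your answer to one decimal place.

55.9

Equation of motion (constant flow): PIP = Vt/C + R·V̇ + PEEP.
Vt/C = PIP − R·V̇ − PEEP = 16.7 − 7.0×0.7833 − 2 = 16.7 − 5.483 − 2 = 9.217 cmH2O.
C = Vt / 9.217 = 515 / 9.217 = 55.875 mL/cmH2O.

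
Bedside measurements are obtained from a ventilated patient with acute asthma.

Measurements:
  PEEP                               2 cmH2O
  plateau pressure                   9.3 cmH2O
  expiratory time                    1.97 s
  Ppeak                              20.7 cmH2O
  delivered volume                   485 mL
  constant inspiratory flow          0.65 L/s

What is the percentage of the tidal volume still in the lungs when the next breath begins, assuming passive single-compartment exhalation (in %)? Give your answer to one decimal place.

R = (PIP − Pplat)/V̇ = (20.7 − 9.3) / 0.65 = 11.4/0.65 = 17.538 cmH2O·s/L.
C = Vt/(Pplat − PEEP) = 485.0 / (9.3 − 2) = 485.0/7.3 = 66.438 mL/cmH2O.
τ = R × C = 17.538 × 0.06644 L/cmH2O = 1.165 s.
Fraction remaining at end-expiration = e^(−Te/τ) = e^(−1.97/1.165) = 0.1843 → 18.43%.

18.4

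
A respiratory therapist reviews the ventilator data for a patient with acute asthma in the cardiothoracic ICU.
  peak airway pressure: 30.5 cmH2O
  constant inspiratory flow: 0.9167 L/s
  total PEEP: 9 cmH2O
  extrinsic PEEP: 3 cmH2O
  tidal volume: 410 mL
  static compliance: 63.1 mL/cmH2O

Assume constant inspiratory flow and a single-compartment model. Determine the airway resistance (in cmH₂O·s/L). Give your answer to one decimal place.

Total PEEP = 9 cmH2O (set 3 + intrinsic 6); this is the baseline alveolar pressure.
Equation of motion (constant flow): PIP = Vt/C + R·V̇ + PEEP.
R·V̇ = PIP − Vt/C − PEEP = 30.5 − 410/63.1 − 9 = 30.5 − 6.498 − 9 = 15.002 cmH2O.
R = 15.002 / 0.9167 = 16.365 cmH2O·s/L.

16.4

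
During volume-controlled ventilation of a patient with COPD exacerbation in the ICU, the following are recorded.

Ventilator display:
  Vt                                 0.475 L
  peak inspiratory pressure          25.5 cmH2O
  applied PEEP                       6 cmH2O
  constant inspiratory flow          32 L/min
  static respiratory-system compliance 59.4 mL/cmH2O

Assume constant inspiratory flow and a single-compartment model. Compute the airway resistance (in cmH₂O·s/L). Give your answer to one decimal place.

21.6

Flow: 32 L/min ÷ 60 = 0.5333 L/s.
Equation of motion (constant flow): PIP = Vt/C + R·V̇ + PEEP.
R·V̇ = PIP − Vt/C − PEEP = 25.5 − 475/59.4 − 6 = 25.5 − 7.997 − 6 = 11.503 cmH2O.
R = 11.503 / 0.5333 = 21.569 cmH2O·s/L.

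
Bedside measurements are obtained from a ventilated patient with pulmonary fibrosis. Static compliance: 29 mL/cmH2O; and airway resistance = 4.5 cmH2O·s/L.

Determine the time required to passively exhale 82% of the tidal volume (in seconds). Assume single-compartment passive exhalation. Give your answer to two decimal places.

0.22

τ = R × C = 4.5 × 29 mL/cmH2O = 4.5 × 0.029 L/cmH2O = 0.1305 s.
Exhaled fraction f = 1 − e^(−t/τ) → t = −τ·ln(1 − f) = −0.1305·ln(0.18) = 0.2238 s.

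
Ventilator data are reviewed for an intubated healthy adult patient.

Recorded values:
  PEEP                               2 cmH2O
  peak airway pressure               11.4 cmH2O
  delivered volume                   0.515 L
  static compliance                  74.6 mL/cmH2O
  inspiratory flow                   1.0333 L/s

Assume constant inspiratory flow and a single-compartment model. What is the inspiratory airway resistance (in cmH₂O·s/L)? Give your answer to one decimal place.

2.4

Equation of motion (constant flow): PIP = Vt/C + R·V̇ + PEEP.
R·V̇ = PIP − Vt/C − PEEP = 11.4 − 515/74.6 − 2 = 11.4 − 6.903 − 2 = 2.497 cmH2O.
R = 2.497 / 1.0333 = 2.417 cmH2O·s/L.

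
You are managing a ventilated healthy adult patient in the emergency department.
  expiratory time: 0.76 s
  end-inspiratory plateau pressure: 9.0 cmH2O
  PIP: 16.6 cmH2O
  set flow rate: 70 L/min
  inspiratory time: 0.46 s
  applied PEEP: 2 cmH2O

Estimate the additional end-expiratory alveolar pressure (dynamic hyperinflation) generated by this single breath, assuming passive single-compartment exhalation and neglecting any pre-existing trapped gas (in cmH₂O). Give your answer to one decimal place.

Flow: 70 L/min ÷ 60 = 1.1667 L/s.
Vt = flow × Ti = 1.1667 L/s × 0.46 s × 1000 mL/L = 536.68 mL.
R = (PIP − Pplat)/V̇ = (16.6 − 9.0) / 1.1667 = 7.6/1.1667 = 6.514 cmH2O·s/L.
C = Vt/(Pplat − PEEP) = 536.68 / (9.0 − 2) = 536.68/7.0 = 76.669 mL/cmH2O.
τ = R × C = 6.514 × 0.07667 L/cmH2O = 0.4994 s.
Fraction remaining = e^(−Te/τ) = e^(−0.76/0.4994) = 0.2183; trapped volume = 536.68 × 0.2183 = 117.16 mL.
Additional alveolar pressure from trapping ≈ V_trapped / C = 117.16 / 76.669 = 1.528 cmH2O.

1.5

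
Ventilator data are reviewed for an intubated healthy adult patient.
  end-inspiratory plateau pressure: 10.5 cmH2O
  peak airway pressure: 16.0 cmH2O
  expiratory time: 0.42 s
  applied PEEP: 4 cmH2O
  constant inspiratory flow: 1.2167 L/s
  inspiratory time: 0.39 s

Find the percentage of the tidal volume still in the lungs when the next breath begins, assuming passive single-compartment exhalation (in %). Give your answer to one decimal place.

28.0

Vt = flow × Ti = 1.2167 L/s × 0.39 s × 1000 mL/L = 474.51 mL.
R = (PIP − Pplat)/V̇ = (16.0 − 10.5) / 1.2167 = 5.5/1.2167 = 4.52 cmH2O·s/L.
C = Vt/(Pplat − PEEP) = 474.51 / (10.5 − 4) = 474.51/6.5 = 73.002 mL/cmH2O.
τ = R × C = 4.52 × 0.073 L/cmH2O = 0.33 s.
Fraction remaining at end-expiration = e^(−Te/τ) = e^(−0.42/0.33) = 0.2801 → 28.01%.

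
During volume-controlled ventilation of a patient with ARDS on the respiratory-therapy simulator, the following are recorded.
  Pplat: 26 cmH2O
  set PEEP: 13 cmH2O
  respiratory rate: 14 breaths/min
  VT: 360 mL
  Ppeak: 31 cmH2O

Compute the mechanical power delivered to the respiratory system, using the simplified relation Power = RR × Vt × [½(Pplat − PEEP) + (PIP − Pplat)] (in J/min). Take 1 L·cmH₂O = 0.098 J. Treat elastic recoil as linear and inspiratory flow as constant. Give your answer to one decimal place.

5.7

Per-breath work = Vt × [½(Pplat−PEEP) + (PIP−Pplat)] = 0.360 × [0.5×13.0 + 5.0] = 0.360 × 11.5 = 4.14 L·cmH2O.
Power = 14 × 4.14 = 57.96 L·cmH2O/min.
× 0.098 J/(L·cmH2O) → 5.68 J/min.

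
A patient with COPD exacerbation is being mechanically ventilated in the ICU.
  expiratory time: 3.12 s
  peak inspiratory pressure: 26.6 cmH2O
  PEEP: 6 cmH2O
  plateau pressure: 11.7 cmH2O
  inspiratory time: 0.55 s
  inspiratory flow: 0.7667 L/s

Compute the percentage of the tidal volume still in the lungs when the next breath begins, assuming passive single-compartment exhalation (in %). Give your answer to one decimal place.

11.4

Vt = flow × Ti = 0.7667 L/s × 0.55 s × 1000 mL/L = 421.69 mL.
R = (PIP − Pplat)/V̇ = (26.6 − 11.7) / 0.7667 = 14.9/0.7667 = 19.434 cmH2O·s/L.
C = Vt/(Pplat − PEEP) = 421.69 / (11.7 − 6) = 421.69/5.7 = 73.981 mL/cmH2O.
τ = R × C = 19.434 × 0.07398 L/cmH2O = 1.438 s.
Fraction remaining at end-expiration = e^(−Te/τ) = e^(−3.12/1.438) = 0.1142 → 11.42%.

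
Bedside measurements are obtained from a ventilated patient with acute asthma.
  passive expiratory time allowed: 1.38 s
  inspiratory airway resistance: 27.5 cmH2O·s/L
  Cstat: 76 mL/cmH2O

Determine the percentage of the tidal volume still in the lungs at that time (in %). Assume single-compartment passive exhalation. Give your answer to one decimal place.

τ = R × C = 27.5 × 76 mL/cmH2O = 27.5 × 0.076 L/cmH2O = 2.09 s.
Passive exhalation: V(t)/V₀ = e^(−t/τ) = e^(−1.38/2.09) = 0.5167.
Fraction remaining = 0.5167 → 51.67%.

51.7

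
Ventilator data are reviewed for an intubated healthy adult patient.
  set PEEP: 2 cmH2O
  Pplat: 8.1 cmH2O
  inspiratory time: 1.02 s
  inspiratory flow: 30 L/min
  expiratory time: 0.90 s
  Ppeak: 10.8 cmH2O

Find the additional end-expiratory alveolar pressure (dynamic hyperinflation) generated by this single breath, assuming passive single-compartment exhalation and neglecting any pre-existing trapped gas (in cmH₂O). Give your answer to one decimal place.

Flow: 30 L/min ÷ 60 = 0.5 L/s.
Vt = flow × Ti = 0.5 L/s × 1.02 s × 1000 mL/L = 510.0 mL.
R = (PIP − Pplat)/V̇ = (10.8 − 8.1) / 0.5 = 2.7/0.5 = 5.4 cmH2O·s/L.
C = Vt/(Pplat − PEEP) = 510.0 / (8.1 − 2) = 510.0/6.1 = 83.607 mL/cmH2O.
τ = R × C = 5.4 × 0.08361 L/cmH2O = 0.4515 s.
Fraction remaining = e^(−Te/τ) = e^(−0.90/0.4515) = 0.1362; trapped volume = 510.0 × 0.1362 = 69.462 mL.
Additional alveolar pressure from trapping ≈ V_trapped / C = 69.462 / 83.607 = 0.8308 cmH2O.

0.8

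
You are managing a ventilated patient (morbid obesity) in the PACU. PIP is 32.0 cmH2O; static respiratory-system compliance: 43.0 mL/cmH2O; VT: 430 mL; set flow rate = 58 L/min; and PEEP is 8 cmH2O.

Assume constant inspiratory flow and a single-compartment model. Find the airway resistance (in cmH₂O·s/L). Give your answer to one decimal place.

Flow: 58 L/min ÷ 60 = 0.9667 L/s.
Equation of motion (constant flow): PIP = Vt/C + R·V̇ + PEEP.
R·V̇ = PIP − Vt/C − PEEP = 32.0 − 430/43.0 − 8 = 32.0 − 10.0 − 8 = 14.0 cmH2O.
R = 14.0 / 0.9667 = 14.482 cmH2O·s/L.

14.5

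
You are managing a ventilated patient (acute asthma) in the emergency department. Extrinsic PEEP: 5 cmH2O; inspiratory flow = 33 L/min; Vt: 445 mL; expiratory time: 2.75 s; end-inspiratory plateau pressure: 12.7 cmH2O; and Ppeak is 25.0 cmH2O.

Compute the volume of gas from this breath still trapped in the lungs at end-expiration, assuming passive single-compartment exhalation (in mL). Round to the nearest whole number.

Flow: 33 L/min ÷ 60 = 0.55 L/s.
R = (PIP − Pplat)/V̇ = (25.0 − 12.7) / 0.55 = 12.3/0.55 = 22.364 cmH2O·s/L.
C = Vt/(Pplat − PEEP) = 445.0 / (12.7 − 5) = 445.0/7.7 = 57.792 mL/cmH2O.
τ = R × C = 22.364 × 0.05779 L/cmH2O = 1.292 s.
Fraction remaining = e^(−Te/τ) = e^(−2.75/1.292) = 0.119.
Trapped volume = 445.0 × 0.119 = 52.955 mL.

53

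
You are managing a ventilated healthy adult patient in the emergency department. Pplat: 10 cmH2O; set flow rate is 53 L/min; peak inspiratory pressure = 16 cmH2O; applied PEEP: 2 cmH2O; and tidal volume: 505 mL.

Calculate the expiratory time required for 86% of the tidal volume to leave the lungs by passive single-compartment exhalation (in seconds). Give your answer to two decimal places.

Flow: 53 L/min ÷ 60 = 0.8833 L/s.
R = (PIP − Pplat)/V̇ = (16 − 10) / 0.8833 = 6.0/0.8833 = 6.793 cmH2O·s/L.
C = Vt/(Pplat − PEEP) = 505.0 / (10 − 2) = 505.0/8.0 = 63.125 mL/cmH2O.
τ = R × C = 6.793 × 0.06313 L/cmH2O = 0.4288 s.
t = −τ·ln(1 − 0.86) = −0.4288·ln(0.14) = 0.8431 s.

0.84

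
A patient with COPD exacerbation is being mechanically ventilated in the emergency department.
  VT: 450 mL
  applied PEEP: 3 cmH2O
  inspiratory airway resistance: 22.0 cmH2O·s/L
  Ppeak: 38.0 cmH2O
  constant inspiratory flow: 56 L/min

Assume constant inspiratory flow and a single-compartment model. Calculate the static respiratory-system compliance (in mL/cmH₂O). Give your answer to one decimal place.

Flow: 56 L/min ÷ 60 = 0.9333 L/s.
Equation of motion (constant flow): PIP = Vt/C + R·V̇ + PEEP.
Vt/C = PIP − R·V̇ − PEEP = 38.0 − 22.0×0.9333 − 3 = 38.0 − 20.533 − 3 = 14.467 cmH2O.
C = Vt / 14.467 = 450 / 14.467 = 31.105 mL/cmH2O.

31.1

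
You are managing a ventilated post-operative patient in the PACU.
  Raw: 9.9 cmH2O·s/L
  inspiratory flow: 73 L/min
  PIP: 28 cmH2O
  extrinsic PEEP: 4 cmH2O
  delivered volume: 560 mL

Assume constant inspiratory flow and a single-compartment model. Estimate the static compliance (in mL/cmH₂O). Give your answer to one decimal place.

46.8

Flow: 73 L/min ÷ 60 = 1.2167 L/s.
Equation of motion (constant flow): PIP = Vt/C + R·V̇ + PEEP.
Vt/C = PIP − R·V̇ − PEEP = 28 − 9.9×1.2167 − 4 = 28 − 12.045 − 4 = 11.955 cmH2O.
C = Vt / 11.955 = 560 / 11.955 = 46.842 mL/cmH2O.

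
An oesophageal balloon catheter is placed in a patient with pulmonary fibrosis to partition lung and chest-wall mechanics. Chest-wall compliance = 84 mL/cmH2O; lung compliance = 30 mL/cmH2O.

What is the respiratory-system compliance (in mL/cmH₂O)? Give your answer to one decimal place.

Lung and chest wall are elastances in series: 1/Crs = 1/CL + 1/Ccw.
1/Crs = 1/30 + 1/84 = 0.04524.
Crs = 22.104 mL/cmH2O.

22.1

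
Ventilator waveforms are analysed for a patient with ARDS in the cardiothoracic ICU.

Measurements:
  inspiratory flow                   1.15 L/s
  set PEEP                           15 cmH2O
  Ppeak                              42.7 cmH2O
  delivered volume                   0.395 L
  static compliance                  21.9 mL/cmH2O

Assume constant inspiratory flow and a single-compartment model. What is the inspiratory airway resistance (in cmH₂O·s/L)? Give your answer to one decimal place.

Equation of motion (constant flow): PIP = Vt/C + R·V̇ + PEEP.
R·V̇ = PIP − Vt/C − PEEP = 42.7 − 395/21.9 − 15 = 42.7 − 18.037 − 15 = 9.663 cmH2O.
R = 9.663 / 1.15 = 8.403 cmH2O·s/L.

8.4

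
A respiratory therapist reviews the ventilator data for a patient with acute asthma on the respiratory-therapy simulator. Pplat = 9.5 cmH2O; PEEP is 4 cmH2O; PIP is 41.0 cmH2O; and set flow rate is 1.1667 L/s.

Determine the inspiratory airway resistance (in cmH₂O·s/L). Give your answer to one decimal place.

Raw = (PIP − Pplat) / flow = (41.0 − 9.5) / 1.1667 = 31.5 / 1.1667 = 26.999 cmH2O·s/L.

27.0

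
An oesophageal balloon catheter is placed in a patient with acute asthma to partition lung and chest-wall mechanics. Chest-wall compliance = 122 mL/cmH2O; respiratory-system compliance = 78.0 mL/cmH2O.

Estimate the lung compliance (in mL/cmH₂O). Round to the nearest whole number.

1/CL = 1/Crs − 1/Ccw.
1/CL = 1/78.0 − 1/122 = 0.004624.
CL = 216.26 mL/cmH2O.

216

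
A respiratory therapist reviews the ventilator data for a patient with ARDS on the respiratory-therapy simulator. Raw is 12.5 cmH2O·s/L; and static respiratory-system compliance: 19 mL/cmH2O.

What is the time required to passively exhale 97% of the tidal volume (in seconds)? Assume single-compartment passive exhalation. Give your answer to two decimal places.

τ = R × C = 12.5 × 19 mL/cmH2O = 12.5 × 0.019 L/cmH2O = 0.2375 s.
Exhaled fraction f = 1 − e^(−t/τ) → t = −τ·ln(1 − f) = −0.2375·ln(0.03) = 0.8328 s.

0.83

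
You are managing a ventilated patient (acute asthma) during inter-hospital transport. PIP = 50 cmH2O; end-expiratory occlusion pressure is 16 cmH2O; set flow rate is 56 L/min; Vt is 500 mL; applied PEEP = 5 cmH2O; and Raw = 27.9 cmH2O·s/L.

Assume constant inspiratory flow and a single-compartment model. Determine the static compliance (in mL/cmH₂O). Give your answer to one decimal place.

62.8

Flow: 56 L/min ÷ 60 = 0.9333 L/s.
Total PEEP = 16 cmH2O (set 5 + intrinsic 11); this is the baseline alveolar pressure.
Equation of motion (constant flow): PIP = Vt/C + R·V̇ + PEEP.
Vt/C = PIP − R·V̇ − PEEP = 50 − 27.9×0.9333 − 16 = 50 − 26.039 − 16 = 7.961 cmH2O.
C = Vt / 7.961 = 500 / 7.961 = 62.806 mL/cmH2O.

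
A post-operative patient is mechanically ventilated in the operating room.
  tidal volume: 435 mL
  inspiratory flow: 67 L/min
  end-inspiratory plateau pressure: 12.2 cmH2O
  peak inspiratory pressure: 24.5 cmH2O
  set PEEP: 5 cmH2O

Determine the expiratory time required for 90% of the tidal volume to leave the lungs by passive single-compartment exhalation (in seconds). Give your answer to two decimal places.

1.53

Flow: 67 L/min ÷ 60 = 1.1167 L/s.
R = (PIP − Pplat)/V̇ = (24.5 − 12.2) / 1.1167 = 12.3/1.1167 = 11.015 cmH2O·s/L.
C = Vt/(Pplat − PEEP) = 435.0 / (12.2 − 5) = 435.0/7.2 = 60.417 mL/cmH2O.
τ = R × C = 11.015 × 0.06042 L/cmH2O = 0.6655 s.
t = −τ·ln(1 − 0.90) = −0.6655·ln(0.1) = 1.532 s.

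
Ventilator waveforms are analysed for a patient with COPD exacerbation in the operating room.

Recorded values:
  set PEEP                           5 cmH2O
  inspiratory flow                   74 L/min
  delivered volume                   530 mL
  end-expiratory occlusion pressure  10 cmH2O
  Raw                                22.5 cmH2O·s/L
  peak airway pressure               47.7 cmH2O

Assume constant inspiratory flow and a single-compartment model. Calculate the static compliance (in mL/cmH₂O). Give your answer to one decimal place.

53.3

Flow: 74 L/min ÷ 60 = 1.2333 L/s.
Total PEEP = 10 cmH2O (set 5 + intrinsic 5); this is the baseline alveolar pressure.
Equation of motion (constant flow): PIP = Vt/C + R·V̇ + PEEP.
Vt/C = PIP − R·V̇ − PEEP = 47.7 − 22.5×1.2333 − 10 = 47.7 − 27.749 − 10 = 9.951 cmH2O.
C = Vt / 9.951 = 530 / 9.951 = 53.261 mL/cmH2O.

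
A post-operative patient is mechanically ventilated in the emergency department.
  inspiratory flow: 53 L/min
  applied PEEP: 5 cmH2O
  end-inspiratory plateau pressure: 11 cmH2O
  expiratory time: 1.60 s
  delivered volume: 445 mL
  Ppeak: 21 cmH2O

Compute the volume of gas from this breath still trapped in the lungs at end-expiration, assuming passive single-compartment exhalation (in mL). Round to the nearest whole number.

66

Flow: 53 L/min ÷ 60 = 0.8833 L/s.
R = (PIP − Pplat)/V̇ = (21 − 11) / 0.8833 = 10.0/0.8833 = 11.321 cmH2O·s/L.
C = Vt/(Pplat − PEEP) = 445.0 / (11 − 5) = 445.0/6.0 = 74.167 mL/cmH2O.
τ = R × C = 11.321 × 0.07417 L/cmH2O = 0.8397 s.
Fraction remaining = e^(−Te/τ) = e^(−1.60/0.8397) = 0.1488.
Trapped volume = 445.0 × 0.1488 = 66.216 mL.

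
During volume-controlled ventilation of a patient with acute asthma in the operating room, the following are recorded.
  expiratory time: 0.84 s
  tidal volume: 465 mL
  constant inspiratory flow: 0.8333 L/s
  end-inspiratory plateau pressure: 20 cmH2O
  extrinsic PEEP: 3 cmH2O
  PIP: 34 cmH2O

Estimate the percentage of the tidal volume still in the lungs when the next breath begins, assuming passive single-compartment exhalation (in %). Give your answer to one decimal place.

16.1

R = (PIP − Pplat)/V̇ = (34 − 20) / 0.8333 = 14.0/0.8333 = 16.801 cmH2O·s/L.
C = Vt/(Pplat − PEEP) = 465.0 / (20 − 3) = 465.0/17.0 = 27.353 mL/cmH2O.
τ = R × C = 16.801 × 0.02735 L/cmH2O = 0.4595 s.
Fraction remaining at end-expiration = e^(−Te/τ) = e^(−0.84/0.4595) = 0.1607 → 16.07%.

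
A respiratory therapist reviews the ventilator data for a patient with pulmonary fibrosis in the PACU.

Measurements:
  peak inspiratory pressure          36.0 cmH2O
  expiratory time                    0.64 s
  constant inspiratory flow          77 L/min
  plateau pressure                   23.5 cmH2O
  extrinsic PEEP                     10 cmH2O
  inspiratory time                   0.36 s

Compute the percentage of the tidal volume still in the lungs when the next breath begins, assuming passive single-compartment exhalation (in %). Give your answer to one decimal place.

14.7

Flow: 77 L/min ÷ 60 = 1.2833 L/s.
Vt = flow × Ti = 1.2833 L/s × 0.36 s × 1000 mL/L = 461.99 mL.
R = (PIP − Pplat)/V̇ = (36.0 − 23.5) / 1.2833 = 12.5/1.2833 = 9.741 cmH2O·s/L.
C = Vt/(Pplat − PEEP) = 461.99 / (23.5 − 10) = 461.99/13.5 = 34.221 mL/cmH2O.
τ = R × C = 9.741 × 0.03422 L/cmH2O = 0.3333 s.
Fraction remaining at end-expiration = e^(−Te/τ) = e^(−0.64/0.3333) = 0.1466 → 14.66%.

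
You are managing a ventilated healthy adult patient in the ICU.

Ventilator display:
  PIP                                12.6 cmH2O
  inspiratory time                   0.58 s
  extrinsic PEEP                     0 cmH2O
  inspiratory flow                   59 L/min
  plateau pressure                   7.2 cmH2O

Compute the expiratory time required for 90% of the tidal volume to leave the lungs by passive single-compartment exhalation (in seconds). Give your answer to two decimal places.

Flow: 59 L/min ÷ 60 = 0.9833 L/s.
Vt = flow × Ti = 0.9833 L/s × 0.58 s × 1000 mL/L = 570.31 mL.
R = (PIP − Pplat)/V̇ = (12.6 − 7.2) / 0.9833 = 5.4/0.9833 = 5.492 cmH2O·s/L.
C = Vt/(Pplat − PEEP) = 570.31 / (7.2 − 0) = 570.31/7.2 = 79.21 mL/cmH2O.
τ = R × C = 5.492 × 0.07921 L/cmH2O = 0.435 s.
t = −τ·ln(1 − 0.90) = −0.435·ln(0.1) = 1.002 s.

1.00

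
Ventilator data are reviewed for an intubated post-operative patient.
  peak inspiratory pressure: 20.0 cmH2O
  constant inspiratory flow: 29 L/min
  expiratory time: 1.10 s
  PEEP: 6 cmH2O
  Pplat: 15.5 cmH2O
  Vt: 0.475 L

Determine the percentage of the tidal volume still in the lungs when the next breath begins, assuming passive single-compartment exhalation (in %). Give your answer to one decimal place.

9.4

Flow: 29 L/min ÷ 60 = 0.4833 L/s.
R = (PIP − Pplat)/V̇ = (20.0 − 15.5) / 0.4833 = 4.5/0.4833 = 9.311 cmH2O·s/L.
C = Vt/(Pplat − PEEP) = 475.0 / (15.5 − 6) = 475.0/9.5 = 50.0 mL/cmH2O.
τ = R × C = 9.311 × 0.05 L/cmH2O = 0.4656 s.
Fraction remaining at end-expiration = e^(−Te/τ) = e^(−1.10/0.4656) = 0.09418 → 9.418%.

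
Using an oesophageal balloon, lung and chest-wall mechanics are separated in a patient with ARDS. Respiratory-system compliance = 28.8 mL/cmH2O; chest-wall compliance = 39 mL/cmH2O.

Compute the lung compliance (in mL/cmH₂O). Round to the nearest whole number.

110

1/CL = 1/Crs − 1/Ccw.
1/CL = 1/28.8 − 1/39 = 0.009081.
CL = 110.12 mL/cmH2O.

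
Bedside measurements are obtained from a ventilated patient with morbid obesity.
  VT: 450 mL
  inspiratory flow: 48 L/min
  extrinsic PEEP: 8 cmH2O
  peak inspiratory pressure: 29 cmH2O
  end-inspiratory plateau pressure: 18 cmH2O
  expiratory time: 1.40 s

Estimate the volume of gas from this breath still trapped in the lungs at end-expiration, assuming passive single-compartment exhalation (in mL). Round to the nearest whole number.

Flow: 48 L/min ÷ 60 = 0.8 L/s.
R = (PIP − Pplat)/V̇ = (29 − 18) / 0.8 = 11.0/0.8 = 13.75 cmH2O·s/L.
C = Vt/(Pplat − PEEP) = 450.0 / (18 − 8) = 450.0/10.0 = 45.0 mL/cmH2O.
τ = R × C = 13.75 × 0.045 L/cmH2O = 0.6188 s.
Fraction remaining = e^(−Te/τ) = e^(−1.40/0.6188) = 0.1041.
Trapped volume = 450.0 × 0.1041 = 46.845 mL.

47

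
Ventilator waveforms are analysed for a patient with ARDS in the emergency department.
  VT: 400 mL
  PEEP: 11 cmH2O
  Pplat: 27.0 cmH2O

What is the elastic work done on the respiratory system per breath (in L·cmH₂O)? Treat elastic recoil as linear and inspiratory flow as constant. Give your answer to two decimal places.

Elastic work ≈ ½ × (Pplat − PEEP) × Vt = 0.5 × (27.0 − 11) × 0.400 L = 0.5 × 16.0 × 0.400 = 3.2 L·cmH2O.

3.20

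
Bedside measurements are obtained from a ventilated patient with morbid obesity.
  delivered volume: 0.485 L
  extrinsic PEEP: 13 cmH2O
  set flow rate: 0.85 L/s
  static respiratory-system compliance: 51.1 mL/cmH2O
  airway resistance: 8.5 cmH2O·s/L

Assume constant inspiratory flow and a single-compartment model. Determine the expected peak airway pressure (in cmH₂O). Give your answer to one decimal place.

Equation of motion (constant flow): PIP = Vt/C + R·V̇ + PEEP.
PIP = 485/51.1 + 8.5×0.85 + 13 = 9.491 + 7.225 + 13 = 29.716 cmH2O.

29.7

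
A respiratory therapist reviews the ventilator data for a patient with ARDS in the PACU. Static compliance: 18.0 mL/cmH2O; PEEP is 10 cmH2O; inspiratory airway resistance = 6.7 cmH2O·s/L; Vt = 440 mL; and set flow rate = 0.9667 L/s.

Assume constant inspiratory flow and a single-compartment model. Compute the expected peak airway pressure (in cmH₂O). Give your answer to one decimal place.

Equation of motion (constant flow): PIP = Vt/C + R·V̇ + PEEP.
PIP = 440/18.0 + 6.7×0.9667 + 10 = 24.444 + 6.477 + 10 = 40.921 cmH2O.

40.9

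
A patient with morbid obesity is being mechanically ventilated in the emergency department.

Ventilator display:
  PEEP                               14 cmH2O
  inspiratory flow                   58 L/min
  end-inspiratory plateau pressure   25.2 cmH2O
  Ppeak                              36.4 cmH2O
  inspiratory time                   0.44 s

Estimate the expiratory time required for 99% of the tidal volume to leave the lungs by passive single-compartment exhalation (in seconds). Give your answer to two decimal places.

Flow: 58 L/min ÷ 60 = 0.9667 L/s.
Vt = flow × Ti = 0.9667 L/s × 0.44 s × 1000 mL/L = 425.35 mL.
R = (PIP − Pplat)/V̇ = (36.4 − 25.2) / 0.9667 = 11.2/0.9667 = 11.586 cmH2O·s/L.
C = Vt/(Pplat − PEEP) = 425.35 / (25.2 − 14) = 425.35/11.2 = 37.978 mL/cmH2O.
τ = R × C = 11.586 × 0.03798 L/cmH2O = 0.44 s.
t = −τ·ln(1 − 0.99) = −0.44·ln(0.01) = 2.026 s.

2.03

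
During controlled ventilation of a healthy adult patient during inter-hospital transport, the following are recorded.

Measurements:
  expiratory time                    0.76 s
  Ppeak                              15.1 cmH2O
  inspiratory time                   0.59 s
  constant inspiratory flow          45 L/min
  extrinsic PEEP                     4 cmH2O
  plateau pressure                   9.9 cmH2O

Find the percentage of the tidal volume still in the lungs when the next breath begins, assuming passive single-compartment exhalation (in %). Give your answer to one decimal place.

Flow: 45 L/min ÷ 60 = 0.75 L/s.
Vt = flow × Ti = 0.75 L/s × 0.59 s × 1000 mL/L = 442.5 mL.
R = (PIP − Pplat)/V̇ = (15.1 − 9.9) / 0.75 = 5.2/0.75 = 6.933 cmH2O·s/L.
C = Vt/(Pplat − PEEP) = 442.5 / (9.9 − 4) = 442.5/5.9 = 75.0 mL/cmH2O.
τ = R × C = 6.933 × 0.075 L/cmH2O = 0.52 s.
Fraction remaining at end-expiration = e^(−Te/τ) = e^(−0.76/0.52) = 0.2319 → 23.19%.

23.2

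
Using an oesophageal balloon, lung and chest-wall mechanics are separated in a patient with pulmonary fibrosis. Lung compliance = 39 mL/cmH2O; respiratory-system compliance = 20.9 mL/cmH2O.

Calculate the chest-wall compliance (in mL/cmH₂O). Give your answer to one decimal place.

45.0

1/Ccw = 1/Crs − 1/CL.
1/Ccw = 1/20.9 − 1/39 = 0.02221.
Ccw = 45.025 mL/cmH2O.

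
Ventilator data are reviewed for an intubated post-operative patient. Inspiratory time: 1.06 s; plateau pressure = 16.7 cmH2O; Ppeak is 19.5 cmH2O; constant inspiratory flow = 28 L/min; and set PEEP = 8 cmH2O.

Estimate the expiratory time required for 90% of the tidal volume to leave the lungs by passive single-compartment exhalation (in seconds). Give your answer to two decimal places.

0.79

Flow: 28 L/min ÷ 60 = 0.4667 L/s.
Vt = flow × Ti = 0.4667 L/s × 1.06 s × 1000 mL/L = 494.7 mL.
R = (PIP − Pplat)/V̇ = (19.5 − 16.7) / 0.4667 = 2.8/0.4667 = 6.0 cmH2O·s/L.
C = Vt/(Pplat − PEEP) = 494.7 / (16.7 − 8) = 494.7/8.7 = 56.862 mL/cmH2O.
τ = R × C = 6.0 × 0.05686 L/cmH2O = 0.3412 s.
t = −τ·ln(1 − 0.90) = −0.3412·ln(0.1) = 0.7856 s.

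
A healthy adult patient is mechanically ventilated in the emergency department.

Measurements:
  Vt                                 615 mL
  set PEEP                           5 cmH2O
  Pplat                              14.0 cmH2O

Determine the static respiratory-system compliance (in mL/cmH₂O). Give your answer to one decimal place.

68.3

Cstat = Vt / (Pplat − PEEP) = 615 / (14.0 − 5) = 615 / 9.0 = 68.333 mL/cmH2O.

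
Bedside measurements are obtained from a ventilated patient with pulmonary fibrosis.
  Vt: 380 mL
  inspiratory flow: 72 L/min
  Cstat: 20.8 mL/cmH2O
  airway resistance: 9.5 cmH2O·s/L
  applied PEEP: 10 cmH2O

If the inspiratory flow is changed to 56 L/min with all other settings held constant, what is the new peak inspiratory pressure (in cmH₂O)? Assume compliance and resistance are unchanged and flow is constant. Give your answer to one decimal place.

37.1

Flow: 72 L/min ÷ 60 = 1.2 L/s.
New flow: 56 L/min ÷ 60 = 0.9333 L/s.
PIP = Vt/C + R·V̇ + PEEP (constant-flow equation of motion).
Only the resistive term changes: ΔPIP = R × ΔV̇ = 9.5 × (0.9333 − 1.2) = 9.5 × -0.2667 = -2.534 cmH2O.
Original PIP = 380/20.8 + 9.5×1.2 + 10 = 39.669 cmH2O; new PIP = 39.669 + (-2.534) = 37.135 cmH2O.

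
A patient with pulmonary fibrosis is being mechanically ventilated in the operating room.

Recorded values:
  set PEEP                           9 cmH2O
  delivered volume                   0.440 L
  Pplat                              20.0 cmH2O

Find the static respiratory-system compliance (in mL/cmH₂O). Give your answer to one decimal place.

40.0

Cstat = Vt / (Pplat − PEEP) = 440 / (20.0 − 9) = 440 / 11.0 = 40.0 mL/cmH2O.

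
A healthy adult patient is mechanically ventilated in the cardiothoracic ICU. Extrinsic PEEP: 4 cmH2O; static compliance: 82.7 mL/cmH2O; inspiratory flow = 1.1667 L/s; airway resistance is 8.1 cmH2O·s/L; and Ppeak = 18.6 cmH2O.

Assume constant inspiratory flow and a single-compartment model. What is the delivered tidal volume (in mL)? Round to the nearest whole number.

426

Equation of motion (constant flow): PIP = Vt/C + R·V̇ + PEEP.
Vt/C = PIP − R·V̇ − PEEP = 18.6 − 9.45 − 4 = 5.15 cmH2O.
Vt = C × 5.15 = 82.7 × 5.15 = 425.91 mL.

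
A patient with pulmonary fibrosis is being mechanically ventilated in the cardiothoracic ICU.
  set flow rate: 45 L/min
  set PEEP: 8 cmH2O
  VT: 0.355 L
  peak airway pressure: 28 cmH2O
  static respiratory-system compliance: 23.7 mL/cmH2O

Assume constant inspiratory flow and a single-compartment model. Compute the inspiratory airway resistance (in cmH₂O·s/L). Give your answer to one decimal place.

6.7

Flow: 45 L/min ÷ 60 = 0.75 L/s.
Equation of motion (constant flow): PIP = Vt/C + R·V̇ + PEEP.
R·V̇ = PIP − Vt/C − PEEP = 28 − 355/23.7 − 8 = 28 − 14.979 − 8 = 5.021 cmH2O.
R = 5.021 / 0.75 = 6.695 cmH2O·s/L.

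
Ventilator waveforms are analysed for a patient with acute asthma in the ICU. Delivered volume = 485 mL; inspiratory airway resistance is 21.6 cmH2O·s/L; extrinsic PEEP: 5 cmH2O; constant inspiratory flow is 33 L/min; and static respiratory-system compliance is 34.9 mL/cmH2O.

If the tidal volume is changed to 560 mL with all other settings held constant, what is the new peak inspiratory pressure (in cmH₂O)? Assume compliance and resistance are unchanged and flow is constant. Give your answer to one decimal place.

32.9

Flow: 33 L/min ÷ 60 = 0.55 L/s.
PIP = Vt/C + R·V̇ + PEEP (constant-flow equation of motion).
Only the elastic term changes: ΔPIP = ΔVt / C = (560 − 485) / 34.9 = 2.149 cmH2O.
Original PIP = 485/34.9 + 21.6×0.55 + 5 = 30.777 cmH2O; new PIP = 30.777 + (2.149) = 32.926 cmH2O.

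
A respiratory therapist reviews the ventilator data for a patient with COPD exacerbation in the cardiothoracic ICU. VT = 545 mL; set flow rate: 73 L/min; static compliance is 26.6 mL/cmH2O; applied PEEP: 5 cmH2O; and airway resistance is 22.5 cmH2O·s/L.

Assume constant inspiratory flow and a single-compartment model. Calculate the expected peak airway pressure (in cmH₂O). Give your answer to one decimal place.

52.9

Flow: 73 L/min ÷ 60 = 1.2167 L/s.
Equation of motion (constant flow): PIP = Vt/C + R·V̇ + PEEP.
PIP = 545/26.6 + 22.5×1.2167 + 5 = 20.489 + 27.376 + 5 = 52.865 cmH2O.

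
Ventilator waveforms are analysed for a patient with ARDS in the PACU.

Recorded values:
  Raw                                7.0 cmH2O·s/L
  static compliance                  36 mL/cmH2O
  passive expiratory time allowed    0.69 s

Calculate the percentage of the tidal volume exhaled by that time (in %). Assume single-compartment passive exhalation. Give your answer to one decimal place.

93.5

τ = R × C = 7.0 × 36 mL/cmH2O = 7.0 × 0.036 L/cmH2O = 0.252 s.
Passive exhalation: V(t)/V₀ = e^(−t/τ) = e^(−0.69/0.252) = 0.06469.
Fraction exhaled = 1 − 0.06469 = 0.9353 → 93.53%.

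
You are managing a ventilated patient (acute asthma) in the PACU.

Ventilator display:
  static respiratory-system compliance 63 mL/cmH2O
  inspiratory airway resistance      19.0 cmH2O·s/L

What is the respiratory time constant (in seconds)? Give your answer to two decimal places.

1.20

τ = R × C = 19.0 × 63 mL/cmH2O = 19.0 × 0.063 L/cmH2O = 1.197 s.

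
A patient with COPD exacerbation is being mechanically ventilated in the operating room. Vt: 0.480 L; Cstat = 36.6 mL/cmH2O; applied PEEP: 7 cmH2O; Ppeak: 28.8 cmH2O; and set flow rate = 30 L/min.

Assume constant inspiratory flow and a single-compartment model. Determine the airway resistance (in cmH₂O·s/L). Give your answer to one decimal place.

17.4

Flow: 30 L/min ÷ 60 = 0.5 L/s.
Equation of motion (constant flow): PIP = Vt/C + R·V̇ + PEEP.
R·V̇ = PIP − Vt/C − PEEP = 28.8 − 480/36.6 − 7 = 28.8 − 13.115 − 7 = 8.685 cmH2O.
R = 8.685 / 0.5 = 17.37 cmH2O·s/L.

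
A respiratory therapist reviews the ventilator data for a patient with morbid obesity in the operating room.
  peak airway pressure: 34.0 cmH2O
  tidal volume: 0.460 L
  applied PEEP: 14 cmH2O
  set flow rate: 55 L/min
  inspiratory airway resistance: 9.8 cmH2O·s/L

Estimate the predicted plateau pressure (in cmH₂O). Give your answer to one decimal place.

25.0

Flow: 55 L/min ÷ 60 = 0.9167 L/s.
Pplat = PIP − Raw × flow = 34.0 − 9.8 × 0.9167 = 34.0 − 8.984 = 25.016 cmH2O.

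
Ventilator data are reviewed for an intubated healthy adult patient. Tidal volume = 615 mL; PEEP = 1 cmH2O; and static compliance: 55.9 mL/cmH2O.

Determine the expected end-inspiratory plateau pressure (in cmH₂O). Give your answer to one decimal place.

12.0

Pplat = PEEP + Vt / Cstat = 1 + 615 / 55.9 = 1 + 11.002 = 12.002 cmH2O.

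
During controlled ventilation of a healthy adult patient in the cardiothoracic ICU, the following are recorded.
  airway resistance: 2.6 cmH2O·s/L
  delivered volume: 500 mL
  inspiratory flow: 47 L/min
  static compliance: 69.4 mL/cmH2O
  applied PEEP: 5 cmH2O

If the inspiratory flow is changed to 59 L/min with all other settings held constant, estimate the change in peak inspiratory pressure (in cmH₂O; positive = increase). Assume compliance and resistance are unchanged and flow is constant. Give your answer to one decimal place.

0.5

Flow: 47 L/min ÷ 60 = 0.7833 L/s.
New flow: 59 L/min ÷ 60 = 0.9833 L/s.
PIP = Vt/C + R·V̇ + PEEP (constant-flow equation of motion).
Only the resistive term changes: ΔPIP = R × ΔV̇ = 2.6 × (0.9833 − 0.7833) = 2.6 × 0.2 = 0.52 cmH2O.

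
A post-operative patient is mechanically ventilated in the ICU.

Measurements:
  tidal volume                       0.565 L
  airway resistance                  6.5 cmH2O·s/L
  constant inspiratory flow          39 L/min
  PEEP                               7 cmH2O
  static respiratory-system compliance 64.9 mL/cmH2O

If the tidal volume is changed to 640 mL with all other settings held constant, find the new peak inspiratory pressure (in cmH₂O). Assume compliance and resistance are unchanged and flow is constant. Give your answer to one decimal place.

21.1

Flow: 39 L/min ÷ 60 = 0.65 L/s.
PIP = Vt/C + R·V̇ + PEEP (constant-flow equation of motion).
Only the elastic term changes: ΔPIP = ΔVt / C = (640 − 565) / 64.9 = 1.156 cmH2O.
Original PIP = 565/64.9 + 6.5×0.65 + 7 = 19.931 cmH2O; new PIP = 19.931 + (1.156) = 21.087 cmH2O.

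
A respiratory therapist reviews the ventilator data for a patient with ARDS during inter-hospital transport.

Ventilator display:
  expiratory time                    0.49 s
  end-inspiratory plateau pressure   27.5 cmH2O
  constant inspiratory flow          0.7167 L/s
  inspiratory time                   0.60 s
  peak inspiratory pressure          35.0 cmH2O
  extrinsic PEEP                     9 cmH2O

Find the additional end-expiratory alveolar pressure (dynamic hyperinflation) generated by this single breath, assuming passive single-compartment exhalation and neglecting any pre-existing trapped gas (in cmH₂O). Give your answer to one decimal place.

2.5

Vt = flow × Ti = 0.7167 L/s × 0.60 s × 1000 mL/L = 430.02 mL.
R = (PIP − Pplat)/V̇ = (35.0 − 27.5) / 0.7167 = 7.5/0.7167 = 10.465 cmH2O·s/L.
C = Vt/(Pplat − PEEP) = 430.02 / (27.5 − 9) = 430.02/18.5 = 23.244 mL/cmH2O.
τ = R × C = 10.465 × 0.02324 L/cmH2O = 0.2432 s.
Fraction remaining = e^(−Te/τ) = e^(−0.49/0.2432) = 0.1333; trapped volume = 430.02 × 0.1333 = 57.322 mL.
Additional alveolar pressure from trapping ≈ V_trapped / C = 57.322 / 23.244 = 2.466 cmH2O.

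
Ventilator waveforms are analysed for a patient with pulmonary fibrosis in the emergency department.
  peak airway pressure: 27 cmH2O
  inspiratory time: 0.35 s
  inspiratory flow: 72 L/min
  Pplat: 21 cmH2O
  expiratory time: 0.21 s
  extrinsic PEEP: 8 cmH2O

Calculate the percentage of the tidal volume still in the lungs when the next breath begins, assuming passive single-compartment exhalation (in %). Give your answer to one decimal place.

27.3

Flow: 72 L/min ÷ 60 = 1.2 L/s.
Vt = flow × Ti = 1.2 L/s × 0.35 s × 1000 mL/L = 420.0 mL.
R = (PIP − Pplat)/V̇ = (27 − 21) / 1.2 = 6.0/1.2 = 5.0 cmH2O·s/L.
C = Vt/(Pplat − PEEP) = 420.0 / (21 − 8) = 420.0/13.0 = 32.308 mL/cmH2O.
τ = R × C = 5.0 × 0.03231 L/cmH2O = 0.1616 s.
Fraction remaining at end-expiration = e^(−Te/τ) = e^(−0.21/0.1616) = 0.2727 → 27.27%.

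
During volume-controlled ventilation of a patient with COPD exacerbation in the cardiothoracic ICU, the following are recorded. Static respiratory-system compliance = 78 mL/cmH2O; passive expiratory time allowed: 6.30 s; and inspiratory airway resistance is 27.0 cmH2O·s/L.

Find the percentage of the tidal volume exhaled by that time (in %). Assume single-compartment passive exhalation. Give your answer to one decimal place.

τ = R × C = 27.0 × 78 mL/cmH2O = 27.0 × 0.078 L/cmH2O = 2.106 s.
Passive exhalation: V(t)/V₀ = e^(−t/τ) = e^(−6.30/2.106) = 0.05021.
Fraction exhaled = 1 − 0.05021 = 0.9498 → 94.98%.

95.0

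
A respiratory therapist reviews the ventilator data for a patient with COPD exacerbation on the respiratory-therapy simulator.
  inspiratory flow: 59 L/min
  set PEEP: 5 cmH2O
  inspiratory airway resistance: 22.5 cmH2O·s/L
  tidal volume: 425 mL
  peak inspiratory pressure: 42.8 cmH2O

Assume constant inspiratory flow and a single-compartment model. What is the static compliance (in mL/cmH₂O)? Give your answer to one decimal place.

Flow: 59 L/min ÷ 60 = 0.9833 L/s.
Equation of motion (constant flow): PIP = Vt/C + R·V̇ + PEEP.
Vt/C = PIP − R·V̇ − PEEP = 42.8 − 22.5×0.9833 − 5 = 42.8 − 22.124 − 5 = 15.676 cmH2O.
C = Vt / 15.676 = 425 / 15.676 = 27.112 mL/cmH2O.

27.1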